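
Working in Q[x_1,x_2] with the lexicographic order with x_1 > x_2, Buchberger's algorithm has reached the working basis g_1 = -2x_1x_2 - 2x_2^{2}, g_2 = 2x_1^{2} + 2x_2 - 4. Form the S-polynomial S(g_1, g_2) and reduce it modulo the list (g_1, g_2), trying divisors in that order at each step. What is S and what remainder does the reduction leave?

lcm(LM(g_1), LM(g_2)) = x_1^{2}x_2.
S = (lcm/LT(g_1))·g_1 − (lcm/LT(g_2))·g_2 = x_1x_2^{2} - x_2^{2} + 2x_2.
Reduce S modulo (g_1, g_2) in that order:
  leading term x_1x_2^{2}: subtract (-\tfrac{1}{2}x_2)·g_1 from x_1x_2^{2} - x_2^{2} + 2x_2 → -x_2^{3} - x_2^{2} + 2x_2
  leading term x_2^{3}: no divisor's leading term divides it; move -x_2^{3} to the remainder.
  leading term x_2^{2}: no divisor's leading term divides it; move -x_2^{2} to the remainder.
  leading term x_2: no divisor's leading term divides it; move 2x_2 to the remainder.
The remainder -x_2^{3} - x_2^{2} + 2x_2 is nonzero, so it would be added as the next basis element.

S(g_1, g_2) = x_1x_2^{2} - x_2^{2} + 2x_2; remainder on division = -x_2^{3} - x_2^{2} + 2x_2.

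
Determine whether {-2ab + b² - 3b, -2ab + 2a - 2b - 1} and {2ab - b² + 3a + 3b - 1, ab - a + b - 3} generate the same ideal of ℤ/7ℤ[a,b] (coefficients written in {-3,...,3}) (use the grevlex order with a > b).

No, the ideals differ.

Two ideals are equal iff their reduced Gröbner bases coincide (the reduced basis is unique for a fixed ordering).
Buchberger on the first generating set:
f_1 = -2ab + b² - 3b, LT = ab.
f_2 = -2ab + 2a - 2b - 1, LT = ab.

S(f_1,f_2): lcm = ab. S = 3b² + a - 3b + 3.
  reduce S modulo (f_1, f_2):
  remainder 3b² + a - 3b + 3 ≠ 0; add g_3 = 3b² + a - 3b + 3 to the basis.

S(f_1,g_3): lcm = ab². S = 3b³ + 2a² + ab - 2b² - a.
  reduce S modulo (f_1, f_2, g_3):
  remainder 2a² + a - 2b - 1 ≠ 0; add g_4 = 2a² + a - 2b - 1 to the basis.

The other S-polynomials (S(f_2,g_3), S(f_1,g_4), S(f_2,g_4), S(g_3,g_4)) all reduce to 0 modulo the current basis, so we have a Gröbner basis.
Inter-reduce: drop elements whose leading term is divisible by another's, tail-reduce, and make monic.
Reduced Gröbner basis: {a² - 3a - b + 3, ab - a + b - 3, b² - 2a - b + 1}.

Buchberger on the second generating set:
h_1 = 2ab - b² + 3a + 3b - 1, LT = ab.
h_2 = ab - a + b - 3, LT = ab.

S(h_1,h_2): lcm = ab. S = 3b² - a - 3b - 1.
  reduce S modulo (h_1, h_2):
  remainder 3b² - a - 3b - 1 ≠ 0; add k_3 = 3b² - a - 3b - 1 to the basis.

S(h_1,k_3): lcm = ab². S = 3b³ - 2a² - ab - 2b² - 2a + 3b.
  reduce S modulo (h_1, h_2, k_3):
  remainder -2a² + 3a - 2b - 2 ≠ 0; add k_4 = -2a² + 3a - 2b - 2 to the basis.

The other S-polynomials (S(h_2,k_3), S(h_1,k_4), S(h_2,k_4), S(k_3,k_4)) all reduce to 0 modulo the current basis, so we have a Gröbner basis.
Inter-reduce: drop elements whose leading term is divisible by another's, tail-reduce, and make monic.
Reduced Gröbner basis: {a² + 2a + b + 1, ab - a + b - 3, b² + 2a - b + 2}.

The bases are distinct; the ideals are different.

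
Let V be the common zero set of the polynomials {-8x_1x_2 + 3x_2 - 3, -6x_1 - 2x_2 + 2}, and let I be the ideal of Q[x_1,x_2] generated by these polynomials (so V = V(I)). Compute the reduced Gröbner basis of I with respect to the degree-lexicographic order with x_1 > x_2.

G = {x_2^2 + 1/8x_2 - 9/8, x_1 + 1/3x_2 - 1/3}

f_1 = -8x_1x_2 + 3x_2 - 3, LT = x_1x_2.
f_2 = -6x_1 - 2x_2 + 2, LT = x_1.

S(f_1,f_2): lcm = x_1x_2. S = -1/3x_2^2 - 1/24x_2 + 3/8.
  reduce S modulo (f_1, f_2):
  remainder -1/3x_2^2 - 1/24x_2 + 3/8 ≠ 0; add g_3 = -1/3x_2^2 - 1/24x_2 + 3/8 to the basis.

The other S-polynomials (S(f_1,g_3), S(f_2,g_3)) all reduce to 0 modulo the current basis, so we have a Gröbner basis.
Inter-reduce: drop elements whose leading term is divisible by another's, tail-reduce, and make monic.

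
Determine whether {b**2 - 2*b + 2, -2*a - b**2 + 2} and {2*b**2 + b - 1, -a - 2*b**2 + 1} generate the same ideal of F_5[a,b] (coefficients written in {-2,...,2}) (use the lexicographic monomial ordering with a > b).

Since reduced Gröbner bases are canonical representatives of ideals under a given ordering, it suffices to compute and compare them.
Buchberger on the first generating set:
f_1 = b**2 - 2*b + 2, LT = b**2.
f_2 = -2*a - b**2 + 2, LT = a.

The S-polynomials (S(f_1,f_2)) all reduce to 0 modulo the current basis, so we have a Gröbner basis.
Inter-reduce: drop elements whose leading term is divisible by another's, tail-reduce, and make monic.
Reduced Gröbner basis: {a + b - 2, b**2 - 2*b + 2}.

Buchberger on the second generating set:
h_1 = 2*b**2 + b - 1, LT = b**2.
h_2 = -a - 2*b**2 + 1, LT = a.

The S-polynomials (S(h_1,h_2)) all reduce to 0 modulo the current basis, so we have a Gröbner basis.
Inter-reduce: drop elements whose leading term is divisible by another's, tail-reduce, and make monic.
Reduced Gröbner basis: {a - b, b**2 - 2*b + 2}.

The bases are distinct; the ideals are different.

No, the ideals differ.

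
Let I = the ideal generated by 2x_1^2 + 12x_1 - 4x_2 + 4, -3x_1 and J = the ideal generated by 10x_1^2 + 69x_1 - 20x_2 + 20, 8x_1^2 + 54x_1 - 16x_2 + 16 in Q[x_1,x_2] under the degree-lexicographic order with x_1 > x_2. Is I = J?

Yes, the ideals are equal.

Equality of ideals is decidable: compute both reduced Gröbner bases (unique for the ordering) and check whether they agree.
Buchberger on the first generating set:
f_1 = 2x_1^2 + 12x_1 - 4x_2 + 4, LT = x_1^2.
f_2 = -3x_1, LT = x_1.

S(f_1,f_2): lcm = x_1^2. S = 6x_1 - 2x_2 + 2.
  leading term x_1: subtract (-2)·f_2 from 6x_1 - 2x_2 + 2 → -2x_2 + 2
  leading term x_2: no divisor's leading term divides it; move -2x_2 to the remainder.
  leading term 1: no divisor's leading term divides it; move 2 to the remainder.
  remainder -2x_2 + 2 ≠ 0; add g_3 = -2x_2 + 2 to the basis.

The other S-polynomials (S(f_1,g_3), S(f_2,g_3)) all reduce to 0 modulo the current basis, so we have a Gröbner basis.
Inter-reduce: drop elements whose leading term is divisible by another's, tail-reduce, and make monic.
Reduced Gröbner basis: {x_1, x_2 - 1}.

Buchberger on the second generating set:
h_1 = 10x_1^2 + 69x_1 - 20x_2 + 20, LT = x_1^2.
h_2 = 8x_1^2 + 54x_1 - 16x_2 + 16, LT = x_1^2.

S(h_1,h_2): lcm = x_1^2. S = 3/20x_1.
  leading term x_1: no divisor's leading term divides it; move 3/20x_1 to the remainder.
  remainder 3/20x_1 ≠ 0; add k_3 = 3/20x_1 to the basis.

S(h_1,k_3): lcm = x_1^2. S = 69/10x_1 - 2x_2 + 2.
  leading term x_1: subtract (46)·k_3 from 69/10x_1 - 2x_2 + 2 → -2x_2 + 2
  leading term x_2: no divisor's leading term divides it; move -2x_2 to the remainder.
  leading term 1: no divisor's leading term divides it; move 2 to the remainder.
  remainder -2x_2 + 2 ≠ 0; add k_4 = -2x_2 + 2 to the basis.

The other S-polynomials (S(h_2,k_3), S(h_1,k_4), S(h_2,k_4), S(k_3,k_4)) all reduce to 0 modulo the current basis, so we have a Gröbner basis.
Inter-reduce: drop elements whose leading term is divisible by another's, tail-reduce, and make monic.
Reduced Gröbner basis: {x_1, x_2 - 1}.

The two bases agree; hence the ideals are identical.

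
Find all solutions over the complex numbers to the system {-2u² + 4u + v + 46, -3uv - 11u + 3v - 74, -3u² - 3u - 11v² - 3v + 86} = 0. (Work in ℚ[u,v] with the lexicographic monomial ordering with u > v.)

Compute a lex Gröbner basis by Buchberger's algorithm.
f_1 = -2u² + 4u + v + 46, LT = u².
f_2 = -3uv - 11u + 3v - 74, LT = uv.
f_3 = -3u² - 3u - 11v² - 3v + 86, LT = u².

S(f_1,f_2): lcm = u²v. S = -11/3u² - uv - 74/3u - ½v² - 23v.
  reduce S modulo (f_1, f_2, f_3):
  remainder -85/3u - ½v² - 155/6v - 179/3 ≠ 0; add h_4 = -85/3u - ½v² - 155/6v - 179/3 to the basis.

S(f_1,f_3): lcm = u². S = -3u - 11/3v² - 3/2v + 17/3.
  reduce S modulo (f_1, f_2, f_3, h_4):
  remainder -1843/510v² + 21/17v + 3056/255 ≠ 0; add h_5 = -1843/510v² + 21/17v + 3056/255 to the basis.

S(f_2,f_3): lcm = u²v. S = 11/3u² - 2uv + 74/3u - 11/3v³ - v² + 86/3v.
  reduce S modulo (f_1, f_2, f_3, h_4, h_5):
  remainder -139467685/6793298v + 139467685/3396649 ≠ 0; add h_6 = -139467685/6793298v + 139467685/3396649 to the basis.

The other S-polynomials (S(f_1,h_4), S(f_2,h_4), S(f_3,h_4), S(f_1,h_5), S(f_2,h_5), S(f_3,h_5), S(h_4,h_5), S(f_1,h_6), S(f_2,h_6), S(f_3,h_6), S(h_4,h_6), S(h_5,h_6)) all reduce to 0 modulo the current basis, so we have a Gröbner basis.
Inter-reduce: drop elements whose leading term is divisible by another's, tail-reduce, and make monic.
Reduced Gröbner basis: {u + 4, v - 2}.

From the last basis element, v - 2 = 0, so v takes values in {2}. Each choice, substituted upward through the basis, yields the corresponding point(s) of the solution set.
  v = 2: the earlier basis element becomes u + 4 = 0, giving u = -4 — point (-4, 2).

{(-4, 2)}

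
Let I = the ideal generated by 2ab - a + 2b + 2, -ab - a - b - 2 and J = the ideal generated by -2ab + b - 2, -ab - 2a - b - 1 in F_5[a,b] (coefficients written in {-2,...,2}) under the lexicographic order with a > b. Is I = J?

Since reduced Gröbner bases are canonical representatives of ideals under a given ordering, it suffices to compute and compare them.
Buchberger on the first generating set:
f_1 = 2ab - a + 2b + 2, LT = ab.
f_2 = -ab - a - b - 2, LT = ab.

S(f_1,f_2): lcm = ab. S = a - 1.
  leading term a: no divisor's leading term divides it; move a to the remainder.
  leading term 1: no divisor's leading term divides it; move -1 to the remainder.
  remainder a - 1 ≠ 0; add g_3 = a - 1 to the basis.

S(f_1,g_3): lcm = ab. S = 2a + 2b + 1.
  leading term a: subtract (2)·g_3 from 2a + 2b + 1 → 2b - 2
  leading term b: no divisor's leading term divides it; move 2b to the remainder.
  leading term 1: no divisor's leading term divides it; move -2 to the remainder.
  remainder 2b - 2 ≠ 0; add g_4 = 2b - 2 to the basis.

The other S-polynomials (S(f_2,g_3), S(f_1,g_4), S(f_2,g_4), S(g_3,g_4)) all reduce to 0 modulo the current basis, so we have a Gröbner basis.
Inter-reduce: drop elements whose leading term is divisible by another's, tail-reduce, and make monic.
Reduced Gröbner basis: {a - 1, b - 1}.

Buchberger on the second generating set:
h_1 = -2ab + b - 2, LT = ab.
h_2 = -ab - 2a - b - 1, LT = ab.

S(h_1,h_2): lcm = ab. S = -2a + b.
  leading term a: no divisor's leading term divides it; move -2a to the remainder.
  leading term b: no divisor's leading term divides it; move b to the remainder.
  remainder -2a + b ≠ 0; add k_3 = -2a + b to the basis.

S(h_1,k_3): lcm = ab. S = -2b^{2} + 2b + 1.
  leading term b^{2}: no divisor's leading term divides it; move -2b^{2} to the remainder.
  leading term b: no divisor's leading term divides it; move 2b to the remainder.
  leading term 1: no divisor's leading term divides it; move 1 to the remainder.
  remainder -2b^{2} + 2b + 1 ≠ 0; add k_4 = -2b^{2} + 2b + 1 to the basis.

The other S-polynomials (S(h_2,k_3), S(h_1,k_4), S(h_2,k_4), S(k_3,k_4)) all reduce to 0 modulo the current basis, so we have a Gröbner basis.
Inter-reduce: drop elements whose leading term is divisible by another's, tail-reduce, and make monic.
Reduced Gröbner basis: {a + 2b, b^{2} - b + 2}.

These differ, so the ideals are not equal.

No, the ideals differ.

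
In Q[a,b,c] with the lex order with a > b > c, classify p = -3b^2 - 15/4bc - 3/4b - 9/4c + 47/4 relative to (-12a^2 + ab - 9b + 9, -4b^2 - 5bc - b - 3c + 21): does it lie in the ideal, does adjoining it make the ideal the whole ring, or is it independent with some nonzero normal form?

First compute the reduced Gröbner basis of I by Buchberger's algorithm.
f_1 = -12a^2 + ab - 9b + 9, LT = a^2.
f_2 = -4b^2 - 5bc - b - 3c + 21, LT = b^2.

The S-polynomials (S(f_1,f_2)) all reduce to 0 modulo the current basis, so we have a Gröbner basis.
Inter-reduce: drop elements whose leading term is divisible by another's, tail-reduce, and make monic.
Reduced Gröbner basis: {a^2 - 1/12ab + 3/4b - 3/4, b^2 + 5/4bc + 1/4b + 3/4c - 21/4}.
Label its elements g_1 = a^2 - 1/12ab + 3/4b - 3/4, g_2 = b^2 + 5/4bc + 1/4b + 3/4c - 21/4.

Reduce p = -3b^2 - 15/4bc - 3/4b - 9/4c + 47/4 modulo G:
  leading term b^2: subtract (-3)·g_2 from -3b^2 - 15/4bc - 3/4b - 9/4c + 47/4 → -4
  leading term 1: no divisor's leading term divides it; move -4 to the remainder.
  normal form = -4.
The normal form is nonzero, so p ∉ I. Since p minus its normal form lies in I, I + (p) = I + (r) where r = -4; decide whether this ideal is the whole ring.
Here r = -4 is a nonzero constant, hence a unit: 1 ∈ I + (p), the Gröbner basis of I + (p) is {1}, and the enlarged system has no common solution — adjoining p is inconsistent.

Ideal membership is decidable via reduction modulo a Gröbner basis.

Adjoining -3b^2 - 15/4bc - 3/4b - 9/4c + 47/4 makes the ideal the whole ring: the system is inconsistent.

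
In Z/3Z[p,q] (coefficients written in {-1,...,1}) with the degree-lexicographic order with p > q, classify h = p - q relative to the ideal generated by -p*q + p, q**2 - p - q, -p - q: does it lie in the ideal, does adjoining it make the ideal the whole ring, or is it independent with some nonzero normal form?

p - q lies in I (it reduces to 0).

First compute the reduced Gröbner basis of I by Buchberger's algorithm.
f_1 = -p*q + p, LT = p*q.
f_2 = q**2 - p - q, LT = q**2.
f_3 = -p - q, LT = p.

S(f_1,f_2): lcm = p*q**2. S = p**2.
  leading term p**2: subtract (-p)·f_3 from p**2 → -p*q
  leading term p*q: subtract (1)·f_1 from -p*q → -p
  leading term p: subtract (1)·f_3 from -p → q
  leading term q: no divisor's leading term divides it; move q to the remainder.
  remainder q ≠ 0; add k_4 = q to the basis.

The other S-polynomials (S(f_1,f_3), S(f_2,f_3), S(f_1,k_4), S(f_2,k_4), S(f_3,k_4)) all reduce to 0 modulo the current basis, so we have a Gröbner basis.
Inter-reduce: drop elements whose leading term is divisible by another's, tail-reduce, and make monic.
Reduced Gröbner basis: {p, q}.
Label its elements g_1 = p, g_2 = q.

Reduce h = p - q modulo G:
  leading term p: subtract (1)·g_1 from p - q → -q
  leading term q: subtract (-1)·g_2 from -q → 0
  normal form = 0.
Since the normal form is 0, h ∈ I.

Ideal membership is decidable via reduction modulo a Gröbner basis.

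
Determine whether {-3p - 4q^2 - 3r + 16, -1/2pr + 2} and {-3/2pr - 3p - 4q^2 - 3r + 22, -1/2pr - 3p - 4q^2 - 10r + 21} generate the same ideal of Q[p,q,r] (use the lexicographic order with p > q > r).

No, the ideals differ.

Two ideals are equal iff their reduced Gröbner bases coincide (the reduced basis is unique for a fixed ordering).
Buchberger on the first generating set:
f_1 = -3p - 4q^2 - 3r + 16, LT = p.
f_2 = -1/2pr + 2, LT = pr.

S(f_1,f_2): lcm = pr. S = 4/3q^2r + r^2 - 16/3r + 4.
  reduce S modulo (f_1, f_2):
  remainder 4/3q^2r + r^2 - 16/3r + 4 ≠ 0; add g_3 = 4/3q^2r + r^2 - 16/3r + 4 to the basis.

The other S-polynomials (S(f_1,g_3), S(f_2,g_3)) all reduce to 0 modulo the current basis, so we have a Gröbner basis.
Inter-reduce: drop elements whose leading term is divisible by another's, tail-reduce, and make monic.
Reduced Gröbner basis: {p + 4/3q^2 + r - 16/3, q^2r + 3/4r^2 - 4r + 3}.

Buchberger on the second generating set:
h_1 = -3/2pr - 3p - 4q^2 - 3r + 22, LT = pr.
h_2 = -1/2pr - 3p - 4q^2 - 10r + 21, LT = pr.

S(h_1,h_2): lcm = pr. S = -4p - 16/3q^2 - 18r + 82/3.
  reduce S modulo (h_1, h_2):
  remainder -4p - 16/3q^2 - 18r + 82/3 ≠ 0; add k_3 = -4p - 16/3q^2 - 18r + 82/3 to the basis.

S(h_1,k_3): lcm = pr. S = 2p - 4/3q^2r + 8/3q^2 - 9/2r^2 + 53/6r - 44/3.
  reduce S modulo (h_1, h_2, k_3):
  remainder -4/3q^2r - 9/2r^2 - 1/6r - 1 ≠ 0; add k_4 = -4/3q^2r - 9/2r^2 - 1/6r - 1 to the basis.

The other S-polynomials (S(h_2,k_3), S(h_1,k_4), S(h_2,k_4), S(k_3,k_4)) all reduce to 0 modulo the current basis, so we have a Gröbner basis.
Inter-reduce: drop elements whose leading term is divisible by another's, tail-reduce, and make monic.
Reduced Gröbner basis: {p + 4/3q^2 + 9/2r - 41/6, q^2r + 27/8r^2 + 1/8r + 3/4}.

These differ, so the ideals are not equal.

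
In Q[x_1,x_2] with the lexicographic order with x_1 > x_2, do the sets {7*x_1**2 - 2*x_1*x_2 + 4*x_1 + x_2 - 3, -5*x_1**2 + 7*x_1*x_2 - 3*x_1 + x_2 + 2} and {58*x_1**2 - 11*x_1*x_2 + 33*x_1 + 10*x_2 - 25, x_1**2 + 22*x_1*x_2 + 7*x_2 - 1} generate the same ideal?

For a fixed monomial order, each ideal has a unique reduced Gröbner basis; comparing bases decides equality.
Buchberger on the first generating set:
f_1 = 7*x_1**2 - 2*x_1*x_2 + 4*x_1 + x_2 - 3, LT = x_1**2.
f_2 = -5*x_1**2 + 7*x_1*x_2 - 3*x_1 + x_2 + 2, LT = x_1**2.

S(f_1,f_2): lcm = x_1**2. S = 39/35*x_1*x_2 - 1/35*x_1 + 12/35*x_2 - 1/35.
  leading term x_1*x_2: no divisor's leading term divides it; move 39/35*x_1*x_2 to the remainder.
  leading term x_1: no divisor's leading term divides it; move -1/35*x_1 to the remainder.
  leading term x_2: no divisor's leading term divides it; move 12/35*x_2 to the remainder.
  leading term 1: no divisor's leading term divides it; move -1/35 to the remainder.
  remainder 39/35*x_1*x_2 - 1/35*x_1 + 12/35*x_2 - 1/35 ≠ 0; add g_3 = 39/35*x_1*x_2 - 1/35*x_1 + 12/35*x_2 - 1/35 to the basis.

S(f_1,g_3): lcm = x_1**2*x_2. S = 1/39*x_1**2 - 2/7*x_1*x_2**2 + 24/91*x_1*x_2 + 1/39*x_1 + 1/7*x_2**2 - 3/7*x_2.
  leading term x_1**2: subtract (1/273)·f_1 from 1/39*x_1**2 - 2/7*x_1*x_2**2 + 24/91*x_1*x_2 + 1/39*x_1 + 1/7*x_2**2 - 3/7*x_2 → -2/7*x_1*x_2**2 + 74/273*x_1*x_2 + 1/91*x_1 + 1/7*x_2**2 - 118/273*x_2 + 1/91
  leading term x_1*x_2**2: subtract (-10/39*x_2)·g_3 from -2/7*x_1*x_2**2 + 74/273*x_1*x_2 + 1/91*x_1 + 1/7*x_2**2 - 118/273*x_2 + 1/91 → 24/91*x_1*x_2 + 1/91*x_1 + 3/13*x_2**2 - 40/91*x_2 + 1/91
  leading term x_1*x_2: subtract (40/169)·g_3 from 24/91*x_1*x_2 + 1/91*x_1 + 3/13*x_2**2 - 40/91*x_2 + 1/91 → 3/169*x_1 + 3/13*x_2**2 - 88/169*x_2 + 3/169
  leading term x_1: no divisor's leading term divides it; move 3/169*x_1 to the remainder.
  leading term x_2**2: no divisor's leading term divides it; move 3/13*x_2**2 to the remainder.
  leading term x_2: no divisor's leading term divides it; move -88/169*x_2 to the remainder.
  leading term 1: no divisor's leading term divides it; move 3/169 to the remainder.
  remainder 3/169*x_1 + 3/13*x_2**2 - 88/169*x_2 + 3/169 ≠ 0; add g_4 = 3/169*x_1 + 3/13*x_2**2 - 88/169*x_2 + 3/169 to the basis.

S(g_3,g_4): lcm = x_1*x_2. S = -1/39*x_1 - 13*x_2**3 + 88/3*x_2**2 - 9/13*x_2 - 1/39.
  leading term x_1: subtract (-13/9)·g_4 from -1/39*x_1 - 13*x_2**3 + 88/3*x_2**2 - 9/13*x_2 - 1/39 → -13*x_2**3 + 89/3*x_2**2 - 13/9*x_2
  leading term x_2**3: no divisor's leading term divides it; move -13*x_2**3 to the remainder.
  leading term x_2**2: no divisor's leading term divides it; move 89/3*x_2**2 to the remainder.
  leading term x_2: no divisor's leading term divides it; move -13/9*x_2 to the remainder.
  remainder -13*x_2**3 + 89/3*x_2**2 - 13/9*x_2 ≠ 0; add g_5 = -13*x_2**3 + 89/3*x_2**2 - 13/9*x_2 to the basis.

The other S-polynomials (S(f_2,g_3), S(f_1,g_4), S(f_2,g_4), S(f_1,g_5), S(f_2,g_5), S(g_3,g_5), S(g_4,g_5)) all reduce to 0 modulo the current basis, so we have a Gröbner basis.
Inter-reduce: drop elements whose leading term is divisible by another's, tail-reduce, and make monic.
Reduced Gröbner basis: {x_1 + 13*x_2**2 - 88/3*x_2 + 1, x_2**3 - 89/39*x_2**2 + 1/9*x_2}.

Buchberger on the second generating set:
h_1 = 58*x_1**2 - 11*x_1*x_2 + 33*x_1 + 10*x_2 - 25, LT = x_1**2.
h_2 = x_1**2 + 22*x_1*x_2 + 7*x_2 - 1, LT = x_1**2.

S(h_1,h_2): lcm = x_1**2. S = -1287/58*x_1*x_2 + 33/58*x_1 - 198/29*x_2 + 33/58.
  leading term x_1*x_2: no divisor's leading term divides it; move -1287/58*x_1*x_2 to the remainder.
  leading term x_1: no divisor's leading term divides it; move 33/58*x_1 to the remainder.
  leading term x_2: no divisor's leading term divides it; move -198/29*x_2 to the remainder.
  leading term 1: no divisor's leading term divides it; move 33/58 to the remainder.
  remainder -1287/58*x_1*x_2 + 33/58*x_1 - 198/29*x_2 + 33/58 ≠ 0; add k_3 = -1287/58*x_1*x_2 + 33/58*x_1 - 198/29*x_2 + 33/58 to the basis.

S(h_1,k_3): lcm = x_1**2*x_2. S = 1/39*x_1**2 - 11/58*x_1*x_2**2 + 197/754*x_1*x_2 + 1/39*x_1 + 5/29*x_2**2 - 25/58*x_2.
  leading term x_1**2: subtract (1/2262)·h_1 from 1/39*x_1**2 - 11/58*x_1*x_2**2 + 197/754*x_1*x_2 + 1/39*x_1 + 5/29*x_2**2 - 25/58*x_2 → -11/58*x_1*x_2**2 + 301/1131*x_1*x_2 + 25/2262*x_1 + 5/29*x_2**2 - 985/2262*x_2 + 25/2262
  leading term x_1*x_2**2: subtract (1/117*x_2)·k_3 from -11/58*x_1*x_2**2 + 301/1131*x_1*x_2 + 25/2262*x_1 + 5/29*x_2**2 - 985/2262*x_2 + 25/2262 → 197/754*x_1*x_2 + 25/2262*x_1 + 3/13*x_2**2 - 166/377*x_2 + 25/2262
  leading term x_1*x_2: subtract (-197/16731)·k_3 from 197/754*x_1*x_2 + 25/2262*x_1 + 3/13*x_2**2 - 166/377*x_2 + 25/2262 → 3/169*x_1 + 3/13*x_2**2 - 88/169*x_2 + 3/169
  leading term x_1: no divisor's leading term divides it; move 3/169*x_1 to the remainder.
  leading term x_2**2: no divisor's leading term divides it; move 3/13*x_2**2 to the remainder.
  leading term x_2: no divisor's leading term divides it; move -88/169*x_2 to the remainder.
  leading term 1: no divisor's leading term divides it; move 3/169 to the remainder.
  remainder 3/169*x_1 + 3/13*x_2**2 - 88/169*x_2 + 3/169 ≠ 0; add k_4 = 3/169*x_1 + 3/13*x_2**2 - 88/169*x_2 + 3/169 to the basis.

S(k_3,k_4): lcm = x_1*x_2. S = -1/39*x_1 - 13*x_2**3 + 88/3*x_2**2 - 9/13*x_2 - 1/39.
  leading term x_1: subtract (-13/9)·k_4 from -1/39*x_1 - 13*x_2**3 + 88/3*x_2**2 - 9/13*x_2 - 1/39 → -13*x_2**3 + 89/3*x_2**2 - 13/9*x_2
  leading term x_2**3: no divisor's leading term divides it; move -13*x_2**3 to the remainder.
  leading term x_2**2: no divisor's leading term divides it; move 89/3*x_2**2 to the remainder.
  leading term x_2: no divisor's leading term divides it; move -13/9*x_2 to the remainder.
  remainder -13*x_2**3 + 89/3*x_2**2 - 13/9*x_2 ≠ 0; add k_5 = -13*x_2**3 + 89/3*x_2**2 - 13/9*x_2 to the basis.

The other S-polynomials (S(h_2,k_3), S(h_1,k_4), S(h_2,k_4), S(h_1,k_5), S(h_2,k_5), S(k_3,k_5), S(k_4,k_5)) all reduce to 0 modulo the current basis, so we have a Gröbner basis.
Inter-reduce: drop elements whose leading term is divisible by another's, tail-reduce, and make monic.
Reduced Gröbner basis: {x_1 + 13*x_2**2 - 88/3*x_2 + 1, x_2**3 - 89/39*x_2**2 + 1/9*x_2}.

These coincide, so the ideals are equal.

Yes, the ideals are equal.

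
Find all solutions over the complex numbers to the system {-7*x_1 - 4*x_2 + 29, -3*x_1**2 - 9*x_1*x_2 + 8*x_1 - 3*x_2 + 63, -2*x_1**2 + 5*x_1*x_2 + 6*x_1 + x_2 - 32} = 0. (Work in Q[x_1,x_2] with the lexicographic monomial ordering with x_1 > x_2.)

Compute a lex Gröbner basis by Buchberger's algorithm.
f_1 = -7*x_1 - 4*x_2 + 29, LT = x_1.
f_2 = -3*x_1**2 - 9*x_1*x_2 + 8*x_1 - 3*x_2 + 63, LT = x_1**2.
f_3 = -2*x_1**2 + 5*x_1*x_2 + 6*x_1 + x_2 - 32, LT = x_1**2.

S(f_1,f_2): lcm = x_1**2. S = -17/7*x_1*x_2 - 31/21*x_1 - x_2 + 21.
  leading term x_1*x_2: subtract (17/49*x_2)·f_1 from -17/7*x_1*x_2 - 31/21*x_1 - x_2 + 21 → -31/21*x_1 + 68/49*x_2**2 - 542/49*x_2 + 21
  leading term x_1: subtract (31/147)·f_1 from -31/21*x_1 + 68/49*x_2**2 - 542/49*x_2 + 21 → 68/49*x_2**2 - 1502/147*x_2 + 2188/147
  leading term x_2**2: no divisor's leading term divides it; move 68/49*x_2**2 to the remainder.
  leading term x_2: no divisor's leading term divides it; move -1502/147*x_2 to the remainder.
  leading term 1: no divisor's leading term divides it; move 2188/147 to the remainder.
  remainder 68/49*x_2**2 - 1502/147*x_2 + 2188/147 ≠ 0; add h_4 = 68/49*x_2**2 - 1502/147*x_2 + 2188/147 to the basis.

S(f_1,f_3): lcm = x_1**2. S = 43/14*x_1*x_2 - 8/7*x_1 + 1/2*x_2 - 16.
  leading term x_1*x_2: subtract (-43/98*x_2)·f_1 from 43/14*x_1*x_2 - 8/7*x_1 + 1/2*x_2 - 16 → -8/7*x_1 - 86/49*x_2**2 + 648/49*x_2 - 16
  leading term x_1: subtract (8/49)·f_1 from -8/7*x_1 - 86/49*x_2**2 + 648/49*x_2 - 16 → -86/49*x_2**2 + 680/49*x_2 - 1016/49
  leading term x_2**2: subtract (-43/34)·h_4 from -86/49*x_2**2 + 680/49*x_2 - 1016/49 → 341/357*x_2 - 682/357
  leading term x_2: no divisor's leading term divides it; move 341/357*x_2 to the remainder.
  leading term 1: no divisor's leading term divides it; move -682/357 to the remainder.
  remainder 341/357*x_2 - 682/357 ≠ 0; add h_5 = 341/357*x_2 - 682/357 to the basis.

The other S-polynomials (S(f_2,f_3), S(f_1,h_4), S(f_2,h_4), S(f_3,h_4), S(f_1,h_5), S(f_2,h_5), S(f_3,h_5), S(h_4,h_5)) all reduce to 0 modulo the current basis, so we have a Gröbner basis.
Inter-reduce: drop elements whose leading term is divisible by another's, tail-reduce, and make monic.
Reduced Gröbner basis: {x_1 - 3, x_2 - 2}.

A lex Gröbner basis eliminates variables successively. Here x_2 - 2 depends only on x_2, with roots {2}; lifting each root through the earlier basis elements recovers the full solutions.
  x_2 = 2: the earlier basis element becomes x_1 - 3 = 0, giving x_1 = 3 — point (3, 2).
A lex Gröbner basis triangularizes the system, enabling back-substitution.

{(3, 2)}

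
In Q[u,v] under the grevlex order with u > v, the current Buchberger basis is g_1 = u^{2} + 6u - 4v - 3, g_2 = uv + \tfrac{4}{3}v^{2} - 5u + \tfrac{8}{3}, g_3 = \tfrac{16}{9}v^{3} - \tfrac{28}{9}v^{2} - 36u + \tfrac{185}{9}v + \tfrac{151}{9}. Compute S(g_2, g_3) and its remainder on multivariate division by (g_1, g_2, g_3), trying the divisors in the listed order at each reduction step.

lcm(LM(g_2), LM(g_3)) = uv^{3}.
S = (lcm/LT(g_2))·g_2 − (lcm/LT(g_3))·g_3 = \tfrac{4}{3}v^{4} - \tfrac{13}{4}uv^{2} + \tfrac{81}{4}u^{2} - \tfrac{185}{16}uv + \tfrac{8}{3}v^{2} - \tfrac{151}{16}u.
Reduce S modulo (g_1, g_2, g_3) in that order:
  leading term v^{4}: subtract (\tfrac{3}{4}v)·g_3 from \tfrac{4}{3}v^{4} - \tfrac{13}{4}uv^{2} + \tfrac{81}{4}u^{2} - \tfrac{185}{16}uv + \tfrac{8}{3}v^{2} - \tfrac{151}{16}u → -\tfrac{13}{4}uv^{2} + \tfrac{7}{3}v^{3} + \tfrac{81}{4}u^{2} + \tfrac{247}{16}uv - \tfrac{51}{4}v^{2} - \tfrac{151}{16}u - \tfrac{151}{12}v
  leading term uv^{2}: subtract (-\tfrac{13}{4}v)·g_2 from -\tfrac{13}{4}uv^{2} + \tfrac{7}{3}v^{3} + \tfrac{81}{4}u^{2} + \tfrac{247}{16}uv - \tfrac{51}{4}v^{2} - \tfrac{151}{16}u - \tfrac{151}{12}v → \tfrac{20}{3}v^{3} + \tfrac{81}{4}u^{2} - \tfrac{13}{16}uv - \tfrac{51}{4}v^{2} - \tfrac{151}{16}u - \tfrac{47}{12}v
  leading term v^{3}: subtract (\tfrac{15}{4})·g_3 from \tfrac{20}{3}v^{3} + \tfrac{81}{4}u^{2} - \tfrac{13}{16}uv - \tfrac{51}{4}v^{2} - \tfrac{151}{16}u - \tfrac{47}{12}v → \tfrac{81}{4}u^{2} - \tfrac{13}{16}uv - \tfrac{13}{12}v^{2} + \tfrac{2009}{16}u - 81v - \tfrac{755}{12}
  leading term u^{2}: subtract (\tfrac{81}{4})·g_1 from \tfrac{81}{4}u^{2} - \tfrac{13}{16}uv - \tfrac{13}{12}v^{2} + \tfrac{2009}{16}u - 81v - \tfrac{755}{12} → -\tfrac{13}{16}uv - \tfrac{13}{12}v^{2} + \tfrac{65}{16}u - \tfrac{13}{6}
  leading term uv: subtract (-\tfrac{13}{16})·g_2 from -\tfrac{13}{16}uv - \tfrac{13}{12}v^{2} + \tfrac{65}{16}u - \tfrac{13}{6} → 0
The remainder is 0, so this S-polynomial contributes no new basis element.

S(g_2, g_3) = \tfrac{4}{3}v^{4} - \tfrac{13}{4}uv^{2} + \tfrac{81}{4}u^{2} - \tfrac{185}{16}uv + \tfrac{8}{3}v^{2} - \tfrac{151}{16}u; remainder on division = 0.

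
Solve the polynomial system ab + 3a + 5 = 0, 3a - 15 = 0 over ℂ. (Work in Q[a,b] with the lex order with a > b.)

Compute a lex Gröbner basis by Buchberger's algorithm.
f_1 = ab + 3a + 5, LT = ab.
f_2 = 3a - 15, LT = a.

S(f_1,f_2): lcm = ab. S = 3a + 5b + 5.
  leading term a: subtract (1)·f_2 from 3a + 5b + 5 → 5b + 20
  leading term b: no divisor's leading term divides it; move 5b to the remainder.
  leading term 1: no divisor's leading term divides it; move 20 to the remainder.
  remainder 5b + 20 ≠ 0; add h_3 = 5b + 20 to the basis.

The other S-polynomials (S(f_1,h_3), S(f_2,h_3)) all reduce to 0 modulo the current basis, so we have a Gröbner basis.
Inter-reduce: drop elements whose leading term is divisible by another's, tail-reduce, and make monic.
Reduced Gröbner basis: {a - 5, b + 4}.

From the last basis element, b + 4 = 0, so b takes values in {-4}. Each choice, substituted upward through the basis, yields the corresponding point(s) of the solution set.
  b = -4: the earlier basis element becomes a - 5 = 0, giving a = 5 — point (5, -4).
Each listed point satisfies every original equation (direct substitution).

{(5, -4)}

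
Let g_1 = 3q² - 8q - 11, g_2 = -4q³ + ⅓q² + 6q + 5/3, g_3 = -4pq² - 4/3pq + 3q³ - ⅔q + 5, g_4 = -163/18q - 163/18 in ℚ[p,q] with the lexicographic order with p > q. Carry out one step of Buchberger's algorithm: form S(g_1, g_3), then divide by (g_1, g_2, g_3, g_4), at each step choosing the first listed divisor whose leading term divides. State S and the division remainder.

lcm(LM(g_1), LM(g_3)) = pq².
S = (lcm/LT(g_1))·g_1 − (lcm/LT(g_3))·g_3 = -3pq - 11/3p + ¾q³ - ⅙q + 5/4.
Reduce S modulo (g_1, g_2, g_3, g_4) in that order:
  leading term pq: subtract (54/163p)·g_4 from -3pq - 11/3p + ¾q³ - ⅙q + 5/4 → -⅔p + ¾q³ - ⅙q + 5/4
  leading term p: no divisor's leading term divides it; move -⅔p to the remainder.
  leading term q³: subtract (¼q)·g_1 from ¾q³ - ⅙q + 5/4 → 2q² + 31/12q + 5/4
  leading term q²: subtract (⅔)·g_1 from 2q² + 31/12q + 5/4 → 95/12q + 103/12
  leading term q: subtract (-285/326)·g_4 from 95/12q + 103/12 → ⅔
  leading term 1: no divisor's leading term divides it; move ⅔ to the remainder.
The remainder -⅔p + ⅔ is nonzero, so it would be added as the next basis element.

S(g_1, g_3) = -3pq - 11/3p + ¾q³ - ⅙q + 5/4; remainder on division = -⅔p + ⅔.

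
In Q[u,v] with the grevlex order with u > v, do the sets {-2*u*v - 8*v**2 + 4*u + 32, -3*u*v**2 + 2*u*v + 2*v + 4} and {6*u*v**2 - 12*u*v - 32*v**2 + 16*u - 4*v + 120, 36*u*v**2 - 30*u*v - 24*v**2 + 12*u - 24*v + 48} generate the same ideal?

Yes, the ideals are equal.

Since reduced Gröbner bases are canonical representatives of ideals under a given ordering, it suffices to compute and compare them.
Buchberger on the first generating set:
f_1 = -2*u*v - 8*v**2 + 4*u + 32, LT = u*v.
f_2 = -3*u*v**2 + 2*u*v + 2*v + 4, LT = u*v**2.

S(f_1,f_2): lcm = u*v**2. S = 4*v**3 - 4/3*u*v - 46/3*v + 4/3.
  leading term v**3: no divisor's leading term divides it; move 4*v**3 to the remainder.
  leading term u*v: subtract (2/3)·f_1 from -4/3*u*v - 46/3*v + 4/3 → 16/3*v**2 - 8/3*u - 46/3*v - 20
  leading term v**2: no divisor's leading term divides it; move 16/3*v**2 to the remainder.
  leading term u: no divisor's leading term divides it; move -8/3*u to the remainder.
  leading term v: no divisor's leading term divides it; move -46/3*v to the remainder.
  leading term 1: no divisor's leading term divides it; move -20 to the remainder.
  remainder 4*v**3 + 16/3*v**2 - 8/3*u - 46/3*v - 20 ≠ 0; add g_3 = 4*v**3 + 16/3*v**2 - 8/3*u - 46/3*v - 20 to the basis.

S(f_1,g_3): lcm = u*v**3. S = 4*v**4 - 10/3*u*v**2 + 2/3*u**2 + 23/6*u*v - 16*v**2 + 5*u.
  leading term v**4: subtract (v)·g_3 from 4*v**4 - 10/3*u*v**2 + 2/3*u**2 + 23/6*u*v - 16*v**2 + 5*u → -10/3*u*v**2 - 16/3*v**3 + 2/3*u**2 + 13/2*u*v - 2/3*v**2 + 5*u + 20*v
  leading term u*v**2: subtract (5/3*v)·f_1 from -10/3*u*v**2 - 16/3*v**3 + 2/3*u**2 + 13/2*u*v - 2/3*v**2 + 5*u + 20*v → 8*v**3 + 2/3*u**2 - 1/6*u*v - 2/3*v**2 + 5*u - 100/3*v
  leading term v**3: subtract (2)·g_3 from 8*v**3 + 2/3*u**2 - 1/6*u*v - 2/3*v**2 + 5*u - 100/3*v → 2/3*u**2 - 1/6*u*v - 34/3*v**2 + 31/3*u - 8/3*v + 40
  leading term u**2: no divisor's leading term divides it; move 2/3*u**2 to the remainder.
  leading term u*v: subtract (1/12)·f_1 from -1/6*u*v - 34/3*v**2 + 31/3*u - 8/3*v + 40 → -32/3*v**2 + 10*u - 8/3*v + 112/3
  leading term v**2: no divisor's leading term divides it; move -32/3*v**2 to the remainder.
  leading term u: no divisor's leading term divides it; move 10*u to the remainder.
  leading term v: no divisor's leading term divides it; move -8/3*v to the remainder.
  leading term 1: no divisor's leading term divides it; move 112/3 to the remainder.
  remainder 2/3*u**2 - 32/3*v**2 + 10*u - 8/3*v + 112/3 ≠ 0; add g_4 = 2/3*u**2 - 32/3*v**2 + 10*u - 8/3*v + 112/3 to the basis.

The other S-polynomials (S(f_2,g_3), S(f_1,g_4), S(f_2,g_4), S(g_3,g_4)) all reduce to 0 modulo the current basis, so we have a Gröbner basis.
Inter-reduce: drop elements whose leading term is divisible by another's, tail-reduce, and make monic.
Reduced Gröbner basis: {v**3 + 4/3*v**2 - 2/3*u - 23/6*v - 5, u**2 - 16*v**2 + 15*u - 4*v + 56, u*v + 4*v**2 - 2*u - 16}.

Buchberger on the second generating set:
h_1 = 6*u*v**2 - 12*u*v - 32*v**2 + 16*u - 4*v + 120, LT = u*v**2.
h_2 = 36*u*v**2 - 30*u*v - 24*v**2 + 12*u - 24*v + 48, LT = u*v**2.

S(h_1,h_2): lcm = u*v**2. S = -7/6*u*v - 14/3*v**2 + 7/3*u + 56/3.
  leading term u*v: no divisor's leading term divides it; move -7/6*u*v to the remainder.
  leading term v**2: no divisor's leading term divides it; move -14/3*v**2 to the remainder.
  leading term u: no divisor's leading term divides it; move 7/3*u to the remainder.
  leading term 1: no divisor's leading term divides it; move 56/3 to the remainder.
  remainder -7/6*u*v - 14/3*v**2 + 7/3*u + 56/3 ≠ 0; add k_3 = -7/6*u*v - 14/3*v**2 + 7/3*u + 56/3 to the basis.

S(h_1,k_3): lcm = u*v**2. S = -4*v**3 - 16/3*v**2 + 8/3*u + 46/3*v + 20.
  leading term v**3: no divisor's leading term divides it; move -4*v**3 to the remainder.
  leading term v**2: no divisor's leading term divides it; move -16/3*v**2 to the remainder.
  leading term u: no divisor's leading term divides it; move 8/3*u to the remainder.
  leading term v: no divisor's leading term divides it; move 46/3*v to the remainder.
  leading term 1: no divisor's leading term divides it; move 20 to the remainder.
  remainder -4*v**3 - 16/3*v**2 + 8/3*u + 46/3*v + 20 ≠ 0; add k_4 = -4*v**3 - 16/3*v**2 + 8/3*u + 46/3*v + 20 to the basis.

S(h_1,k_4): lcm = u*v**3. S = -10/3*u*v**2 - 16/3*v**3 + 2/3*u**2 + 13/2*u*v - 2/3*v**2 + 5*u + 20*v.
  leading term u*v**2: subtract (-5/9)·h_1 from -10/3*u*v**2 - 16/3*v**3 + 2/3*u**2 + 13/2*u*v - 2/3*v**2 + 5*u + 20*v → -16/3*v**3 + 2/3*u**2 - 1/6*u*v - 166/9*v**2 + 125/9*u + 160/9*v + 200/3
  leading term v**3: subtract (4/3)·k_4 from -16/3*v**3 + 2/3*u**2 - 1/6*u*v - 166/9*v**2 + 125/9*u + 160/9*v + 200/3 → 2/3*u**2 - 1/6*u*v - 34/3*v**2 + 31/3*u - 8/3*v + 40
  leading term u**2: no divisor's leading term divides it; move 2/3*u**2 to the remainder.
  leading term u*v: subtract (1/7)·k_3 from -1/6*u*v - 34/3*v**2 + 31/3*u - 8/3*v + 40 → -32/3*v**2 + 10*u - 8/3*v + 112/3
  leading term v**2: no divisor's leading term divides it; move -32/3*v**2 to the remainder.
  leading term u: no divisor's leading term divides it; move 10*u to the remainder.
  leading term v: no divisor's leading term divides it; move -8/3*v to the remainder.
  leading term 1: no divisor's leading term divides it; move 112/3 to the remainder.
  remainder 2/3*u**2 - 32/3*v**2 + 10*u - 8/3*v + 112/3 ≠ 0; add k_5 = 2/3*u**2 - 32/3*v**2 + 10*u - 8/3*v + 112/3 to the basis.

The other S-polynomials (S(h_2,k_3), S(h_2,k_4), S(k_3,k_4), S(h_1,k_5), S(h_2,k_5), S(k_3,k_5), S(k_4,k_5)) all reduce to 0 modulo the current basis, so we have a Gröbner basis.
Inter-reduce: drop elements whose leading term is divisible by another's, tail-reduce, and make monic.
Reduced Gröbner basis: {v**3 + 4/3*v**2 - 2/3*u - 23/6*v - 5, u**2 - 16*v**2 + 15*u - 4*v + 56, u*v + 4*v**2 - 2*u - 16}.

Same reduced basis, so the two generating sets span the same ideal.
The choice of monomial ordering does not affect the verdict — as long as both bases are computed under the same ordering, their equality decides ideal equality.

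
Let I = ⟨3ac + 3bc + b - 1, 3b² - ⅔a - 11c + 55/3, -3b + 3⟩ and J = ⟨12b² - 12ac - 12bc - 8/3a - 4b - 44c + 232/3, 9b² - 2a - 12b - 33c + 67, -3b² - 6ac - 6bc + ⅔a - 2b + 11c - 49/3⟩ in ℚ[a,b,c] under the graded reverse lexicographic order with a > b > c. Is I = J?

Yes, the ideals are equal.

Equality of ideals is decidable: compute both reduced Gröbner bases (unique for the ordering) and check whether they agree.
Buchberger on the first generating set:
f_1 = 3ac + 3bc + b - 1, LT = ac.
f_2 = 3b² - ⅔a - 11c + 55/3, LT = b².
f_3 = -3b + 3, LT = b.

S(f_1,f_2): leading monomials are coprime, so the S-polynomial reduces to 0 (Buchberger's first criterion).
S(f_1,f_3): leading monomials are coprime, so the S-polynomial reduces to 0 (Buchberger's first criterion).
S(f_2,f_3): lcm = b². S = -2/9a + b - 11/3c + 55/9.
  leading term a: no divisor's leading term divides it; move -2/9a to the remainder.
  leading term b: subtract (-⅓)·f_3 from b - 11/3c + 55/9 → -11/3c + 64/9
  leading term c: no divisor's leading term divides it; move -11/3c to the remainder.
  leading term 1: no divisor's leading term divides it; move 64/9 to the remainder.
  remainder -2/9a - 11/3c + 64/9 ≠ 0; add g_4 = -2/9a - 11/3c + 64/9 to the basis.

S(f_1,g_4): lcm = ac. S = bc - 33/2c² + ⅓b + 32c - ⅓.
  leading term bc: subtract (-⅓c)·f_3 from bc - 33/2c² + ⅓b + 32c - ⅓ → -33/2c² + ⅓b + 33c - ⅓
  leading term c²: no divisor's leading term divides it; move -33/2c² to the remainder.
  leading term b: subtract (-1/9)·f_3 from ⅓b + 33c - ⅓ → 33c
  leading term c: no divisor's leading term divides it; move 33c to the remainder.
  remainder -33/2c² + 33c ≠ 0; add g_5 = -33/2c² + 33c to the basis.

S(f_2,g_4): leading monomials are coprime, so the S-polynomial reduces to 0 (Buchberger's first criterion).
S(f_3,g_4): leading monomials are coprime, so the S-polynomial reduces to 0 (Buchberger's first criterion).
S(f_1,g_5): lcm = ac². S = bc² + 2ac + ⅓bc - ⅓c.
  leading term bc²: subtract (-⅓c²)·f_3 from bc² + 2ac + ⅓bc - ⅓c → 2ac + ⅓bc + c² - ⅓c
  leading term ac: subtract (⅔)·f_1 from 2ac + ⅓bc + c² - ⅓c → -5/3bc + c² - ⅔b - ⅓c + ⅔
  leading term bc: subtract (5/9c)·f_3 from -5/3bc + c² - ⅔b - ⅓c + ⅔ → c² - ⅔b - 2c + ⅔
  leading term c²: subtract (-2/33)·g_5 from c² - ⅔b - 2c + ⅔ → -⅔b + ⅔
  leading term b: subtract (2/9)·f_3 from -⅔b + ⅔ → 0
  remainder 0.

S(f_2,g_5): leading monomials are coprime, so the S-polynomial reduces to 0 (Buchberger's first criterion).
S(f_3,g_5): leading monomials are coprime, so the S-polynomial reduces to 0 (Buchberger's first criterion).
S(g_4,g_5): leading monomials are coprime, so the S-polynomial reduces to 0 (Buchberger's first criterion).
Every S-polynomial of the final basis reduces to 0, so we have a Gröbner basis.
Inter-reduce: drop elements whose leading term is divisible by another's, tail-reduce, and make monic.
Reduced Gröbner basis: {c² - 2c, a + 33/2c - 32, b - 1}.

Buchberger on the second generating set:
h_1 = 12b² - 12ac - 12bc - 8/3a - 4b - 44c + 232/3, LT = b².
h_2 = 9b² - 2a - 12b - 33c + 67, LT = b².
h_3 = -3b² - 6ac - 6bc + ⅔a - 2b + 11c - 49/3, LT = b².

S(h_1,h_2): lcm = b². S = -ac - bc + b - 1.
  leading term ac: no divisor's leading term divides it; move -ac to the remainder.
  leading term bc: no divisor's leading term divides it; move -bc to the remainder.
  leading term b: no divisor's leading term divides it; move b to the remainder.
  leading term 1: no divisor's leading term divides it; move -1 to the remainder.
  remainder -ac - bc + b - 1 ≠ 0; add k_4 = -ac - bc + b - 1 to the basis.

S(h_1,h_3): lcm = b². S = -3ac - 3bc - b + 1.
  leading term ac: subtract (3)·k_4 from -3ac - 3bc - b + 1 → -4b + 4
  leading term b: no divisor's leading term divides it; move -4b to the remainder.
  leading term 1: no divisor's leading term divides it; move 4 to the remainder.
  remainder -4b + 4 ≠ 0; add k_5 = -4b + 4 to the basis.

S(h_2,h_3): lcm = b². S = -2ac - 2bc - 2b + 2.
  leading term ac: subtract (2)·k_4 from -2ac - 2bc - 2b + 2 → -4b + 4
  leading term b: subtract (1)·k_5 from -4b + 4 → 0
  remainder 0.

S(h_1,k_4): leading monomials are coprime, so the S-polynomial reduces to 0 (Buchberger's first criterion).
S(h_2,k_4): leading monomials are coprime, so the S-polynomial reduces to 0 (Buchberger's first criterion).
S(h_3,k_4): leading monomials are coprime, so the S-polynomial reduces to 0 (Buchberger's first criterion).
S(h_1,k_5): lcm = b². S = -ac - bc - 2/9a + ⅔b - 11/3c + 58/9.
  leading term ac: subtract (1)·k_4 from -ac - bc - 2/9a + ⅔b - 11/3c + 58/9 → -2/9a - ⅓b - 11/3c + 67/9
  leading term a: no divisor's leading term divides it; move -2/9a to the remainder.
  leading term b: subtract (1/12)·k_5 from -⅓b - 11/3c + 67/9 → -11/3c + 64/9
  leading term c: no divisor's leading term divides it; move -11/3c to the remainder.
  leading term 1: no divisor's leading term divides it; move 64/9 to the remainder.
  remainder -2/9a - 11/3c + 64/9 ≠ 0; add k_6 = -2/9a - 11/3c + 64/9 to the basis.

S(h_2,k_5): lcm = b². S = -2/9a - ⅓b - 11/3c + 67/9.
  leading term a: subtract (1)·k_6 from -2/9a - ⅓b - 11/3c + 67/9 → -⅓b + ⅓
  leading term b: subtract (1/12)·k_5 from -⅓b + ⅓ → 0
  remainder 0.

S(h_3,k_5): lcm = b². S = 2ac + 2bc - 2/9a + 5/3b - 11/3c + 49/9.
  leading term ac: subtract (-2)·k_4 from 2ac + 2bc - 2/9a + 5/3b - 11/3c + 49/9 → -2/9a + 11/3b - 11/3c + 31/9
  leading term a: subtract (1)·k_6 from -2/9a + 11/3b - 11/3c + 31/9 → 11/3b - 11/3
  leading term b: subtract (-11/12)·k_5 from 11/3b - 11/3 → 0
  remainder 0.

S(k_4,k_5): leading monomials are coprime, so the S-polynomial reduces to 0 (Buchberger's first criterion).
S(h_1,k_6): leading monomials are coprime, so the S-polynomial reduces to 0 (Buchberger's first criterion).
S(h_2,k_6): leading monomials are coprime, so the S-polynomial reduces to 0 (Buchberger's first criterion).
S(h_3,k_6): leading monomials are coprime, so the S-polynomial reduces to 0 (Buchberger's first criterion).
S(k_4,k_6): lcm = ac. S = bc - 33/2c² - b + 32c + 1.
  leading term bc: subtract (-¼c)·k_5 from bc - 33/2c² - b + 32c + 1 → -33/2c² - b + 33c + 1
  leading term c²: no divisor's leading term divides it; move -33/2c² to the remainder.
  leading term b: subtract (¼)·k_5 from -b + 33c + 1 → 33c
  leading term c: no divisor's leading term divides it; move 33c to the remainder.
  remainder -33/2c² + 33c ≠ 0; add k_7 = -33/2c² + 33c to the basis.

S(k_5,k_6): leading monomials are coprime, so the S-polynomial reduces to 0 (Buchberger's first criterion).
S(h_1,k_7): leading monomials are coprime, so the S-polynomial reduces to 0 (Buchberger's first criterion).
S(h_2,k_7): leading monomials are coprime, so the S-polynomial reduces to 0 (Buchberger's first criterion).
S(h_3,k_7): leading monomials are coprime, so the S-polynomial reduces to 0 (Buchberger's first criterion).
S(k_4,k_7): lcm = ac². S = bc² + 2ac - bc + c.
  leading term bc²: subtract (-¼c²)·k_5 from bc² + 2ac - bc + c → 2ac - bc + c² + c
  leading term ac: subtract (-2)·k_4 from 2ac - bc + c² + c → -3bc + c² + 2b + c - 2
  leading term bc: subtract (¾c)·k_5 from -3bc + c² + 2b + c - 2 → c² + 2b - 2c - 2
  leading term c²: subtract (-2/33)·k_7 from c² + 2b - 2c - 2 → 2b - 2
  leading term b: subtract (-½)·k_5 from 2b - 2 → 0
  remainder 0.

S(k_5,k_7): leading monomials are coprime, so the S-polynomial reduces to 0 (Buchberger's first criterion).
S(k_6,k_7): leading monomials are coprime, so the S-polynomial reduces to 0 (Buchberger's first criterion).
Every S-polynomial of the final basis reduces to 0, so we have a Gröbner basis.
Inter-reduce: drop elements whose leading term is divisible by another's, tail-reduce, and make monic.
Reduced Gröbner basis: {c² - 2c, a + 33/2c - 32, b - 1}.

The two bases agree; hence the ideals are identical.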